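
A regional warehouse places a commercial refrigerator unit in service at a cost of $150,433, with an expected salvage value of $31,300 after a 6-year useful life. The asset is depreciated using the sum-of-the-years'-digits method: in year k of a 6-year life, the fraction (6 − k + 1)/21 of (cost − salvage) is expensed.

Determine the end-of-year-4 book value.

$48,319

Depreciable base = $150,433 − $31,300 = $119,133.
Sum of the years' digits = 6+5+4+3+2+1 = 21.
Year 1: $119,133 × 6/21 = $34,038. Book value $116,395.
Year 2: $119,133 × 5/21 = $28,365. Book value $88,030.
Year 3: $119,133 × 4/21 = $22,692. Book value $65,338.
Year 4: $119,133 × 3/21 = $17,019. Book value $48,319.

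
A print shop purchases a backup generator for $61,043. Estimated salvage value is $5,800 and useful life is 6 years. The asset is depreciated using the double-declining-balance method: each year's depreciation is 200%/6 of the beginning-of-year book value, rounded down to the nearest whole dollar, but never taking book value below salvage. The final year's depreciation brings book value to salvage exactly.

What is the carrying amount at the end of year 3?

$18,088

Depreciable base = $61,043 − $5,800 = $55,243.
Year 1: ⌊$61,043 × 200%/6⌋ = $20,347. Book value $40,696.
Year 2: ⌊$40,696 × 200%/6⌋ = $13,565. Book value $27,131.
Year 3: ⌊$27,131 × 200%/6⌋ = $9,043. Book value $18,088.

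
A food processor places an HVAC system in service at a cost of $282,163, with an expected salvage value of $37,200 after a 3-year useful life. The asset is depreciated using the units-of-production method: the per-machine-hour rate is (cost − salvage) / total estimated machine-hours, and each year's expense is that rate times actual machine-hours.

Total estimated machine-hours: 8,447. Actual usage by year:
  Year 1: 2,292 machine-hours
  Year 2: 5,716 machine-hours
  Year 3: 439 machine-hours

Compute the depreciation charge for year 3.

$12,731

Depreciable base = $282,163 − $37,200 = $244,963.
Rate = $244,963 / 8,447 machine-hours = $29 per machine-hour.
Year 1: 2,292 × $29 = $66,468. Book value $215,695.
Year 2: 5,716 × $29 = $165,764. Book value $49,931.
Year 3: 439 × $29 = $12,731. Book value $37,200.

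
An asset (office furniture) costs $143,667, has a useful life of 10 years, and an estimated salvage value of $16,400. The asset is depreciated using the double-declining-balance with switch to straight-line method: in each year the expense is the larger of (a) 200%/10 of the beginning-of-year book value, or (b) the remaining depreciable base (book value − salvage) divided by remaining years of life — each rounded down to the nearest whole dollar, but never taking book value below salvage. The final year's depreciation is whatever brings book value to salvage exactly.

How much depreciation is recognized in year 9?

$4,821

Depreciable base = $143,667 − $16,400 = $127,267.
Year 1: DB = ⌊$143,667 × 200%/10⌋ = $28,733; SL = ⌊$127,267/10⌋ = $12,726 → take DB $28,733. Book value $114,934.
Year 2: DB = ⌊$114,934 × 200%/10⌋ = $22,986; SL = ⌊$98,534/9⌋ = $10,948 → take DB $22,986. Book value $91,948.
Year 3: DB = ⌊$91,948 × 200%/10⌋ = $18,389; SL = ⌊$75,548/8⌋ = $9,443 → take DB $18,389. Book value $73,559.
Year 4: DB = ⌊$73,559 × 200%/10⌋ = $14,711; SL = ⌊$57,159/7⌋ = $8,165 → take DB $14,711. Book value $58,848.
Year 5: DB = ⌊$58,848 × 200%/10⌋ = $11,769; SL = ⌊$42,448/6⌋ = $7,074 → take DB $11,769. Book value $47,079.
Year 6: DB = ⌊$47,079 × 200%/10⌋ = $9,415; SL = ⌊$30,679/5⌋ = $6,135 → take DB $9,415. Book value $37,664.
Year 7: DB = ⌊$37,664 × 200%/10⌋ = $7,532; SL = ⌊$21,264/4⌋ = $5,316 → take DB $7,532. Book value $30,132.
Year 8: DB = ⌊$30,132 × 200%/10⌋ = $6,026; SL = ⌊$13,732/3⌋ = $4,577 → take DB $6,026. Book value $24,106.
Year 9: DB = ⌊$24,106 × 200%/10⌋ = $4,821; SL = ⌊$7,706/2⌋ = $3,853 → take DB $4,821. Book value $19,285.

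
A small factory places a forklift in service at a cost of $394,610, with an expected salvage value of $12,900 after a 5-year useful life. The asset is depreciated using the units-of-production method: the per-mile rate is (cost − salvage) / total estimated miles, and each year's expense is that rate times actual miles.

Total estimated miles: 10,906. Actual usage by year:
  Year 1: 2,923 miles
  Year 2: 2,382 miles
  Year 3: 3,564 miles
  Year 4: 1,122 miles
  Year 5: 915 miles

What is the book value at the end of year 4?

Depreciable base = $394,610 − $12,900 = $381,710.
Rate = $381,710 / 10,906 miles = $35 per mile.
Year 1: 2,923 × $35 = $102,305. Book value $292,305.
Year 2: 2,382 × $35 = $83,370. Book value $208,935.
Year 3: 3,564 × $35 = $124,740. Book value $84,195.
Year 4: 1,122 × $35 = $39,270. Book value $44,925.

$44,925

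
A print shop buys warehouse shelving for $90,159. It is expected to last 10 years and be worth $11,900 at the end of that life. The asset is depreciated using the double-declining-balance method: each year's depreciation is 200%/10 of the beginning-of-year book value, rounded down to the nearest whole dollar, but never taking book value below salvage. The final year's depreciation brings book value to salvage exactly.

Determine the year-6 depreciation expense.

$5,909

Depreciable base = $90,159 − $11,900 = $78,259.
Year 1: ⌊$90,159 × 200%/10⌋ = $18,031. Book value $72,128.
Year 2: ⌊$72,128 × 200%/10⌋ = $14,425. Book value $57,703.
Year 3: ⌊$57,703 × 200%/10⌋ = $11,540. Book value $46,163.
Year 4: ⌊$46,163 × 200%/10⌋ = $9,232. Book value $36,931.
Year 5: ⌊$36,931 × 200%/10⌋ = $7,386. Book value $29,545.
Year 6: ⌊$29,545 × 200%/10⌋ = $5,909. Book value $23,636.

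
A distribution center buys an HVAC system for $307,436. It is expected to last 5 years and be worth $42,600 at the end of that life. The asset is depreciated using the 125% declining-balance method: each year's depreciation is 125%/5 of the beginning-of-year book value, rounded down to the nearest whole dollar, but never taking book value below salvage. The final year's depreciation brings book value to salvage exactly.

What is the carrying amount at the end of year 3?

Depreciable base = $307,436 − $42,600 = $264,836.
Year 1: ⌊$307,436 × 125%/5⌋ = $76,859. Book value $230,577.
Year 2: ⌊$230,577 × 125%/5⌋ = $57,644. Book value $172,933.
Year 3: ⌊$172,933 × 125%/5⌋ = $43,233. Book value $129,700.

$129,700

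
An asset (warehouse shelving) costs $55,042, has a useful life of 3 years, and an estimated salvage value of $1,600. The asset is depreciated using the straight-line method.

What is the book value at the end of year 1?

$37,228

Depreciable base = $55,042 − $1,600 = $53,442.
Annual expense = $53,442 / 3 = $17,814.
End of year 1: book value $37,228.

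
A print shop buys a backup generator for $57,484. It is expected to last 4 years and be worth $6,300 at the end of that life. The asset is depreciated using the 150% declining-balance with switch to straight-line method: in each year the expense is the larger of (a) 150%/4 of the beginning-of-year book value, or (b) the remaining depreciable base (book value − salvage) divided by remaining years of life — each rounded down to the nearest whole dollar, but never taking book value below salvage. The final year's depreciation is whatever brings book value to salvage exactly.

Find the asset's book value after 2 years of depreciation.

Depreciable base = $57,484 − $6,300 = $51,184.
Year 1: DB = ⌊$57,484 × 150%/4⌋ = $21,556; SL = ⌊$51,184/4⌋ = $12,796 → take DB $21,556. Book value $35,928.
Year 2: DB = ⌊$35,928 × 150%/4⌋ = $13,473; SL = ⌊$29,628/3⌋ = $9,876 → take DB $13,473. Book value $22,455.

$22,455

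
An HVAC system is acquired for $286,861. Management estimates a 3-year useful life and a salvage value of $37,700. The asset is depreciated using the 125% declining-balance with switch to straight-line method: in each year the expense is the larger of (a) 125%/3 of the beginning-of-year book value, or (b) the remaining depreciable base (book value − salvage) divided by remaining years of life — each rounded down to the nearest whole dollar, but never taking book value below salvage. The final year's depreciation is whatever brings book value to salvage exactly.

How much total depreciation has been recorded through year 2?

$189,248

Depreciable base = $286,861 − $37,700 = $249,161.
Year 1: DB = ⌊$286,861 × 125%/3⌋ = $119,525; SL = ⌊$249,161/3⌋ = $83,053 → take DB $119,525. Book value $167,336.
Year 2: DB = ⌊$167,336 × 125%/3⌋ = $69,723; SL = ⌊$129,636/2⌋ = $64,818 → take DB $69,723. Book value $97,613.
Accumulated through year 2 = $286,861 − $97,613 = $189,248.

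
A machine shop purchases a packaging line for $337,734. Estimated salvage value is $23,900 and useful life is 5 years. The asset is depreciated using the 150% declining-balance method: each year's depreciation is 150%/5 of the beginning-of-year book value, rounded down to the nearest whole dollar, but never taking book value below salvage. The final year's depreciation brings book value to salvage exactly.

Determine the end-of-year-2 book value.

Depreciable base = $337,734 − $23,900 = $313,834.
Year 1: ⌊$337,734 × 150%/5⌋ = $101,320. Book value $236,414.
Year 2: ⌊$236,414 × 150%/5⌋ = $70,924. Book value $165,490.

$165,490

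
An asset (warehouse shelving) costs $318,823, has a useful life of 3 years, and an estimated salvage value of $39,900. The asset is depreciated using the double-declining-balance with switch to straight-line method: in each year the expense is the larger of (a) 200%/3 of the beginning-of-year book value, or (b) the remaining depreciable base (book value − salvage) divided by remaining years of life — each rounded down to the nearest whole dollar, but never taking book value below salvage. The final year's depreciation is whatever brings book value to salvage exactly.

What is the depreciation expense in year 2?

Depreciable base = $318,823 − $39,900 = $278,923.
Year 1: DB = ⌊$318,823 × 200%/3⌋ = $212,548; SL = ⌊$278,923/3⌋ = $92,974 → take DB $212,548. Book value $106,275.
Year 2: DB = ⌊$106,275 × 200%/3⌋ = $70,850; SL = ⌊$66,375/2⌋ = $33,187 → take DB $70,850, capped at $66,375. Book value $39,900.

$66,375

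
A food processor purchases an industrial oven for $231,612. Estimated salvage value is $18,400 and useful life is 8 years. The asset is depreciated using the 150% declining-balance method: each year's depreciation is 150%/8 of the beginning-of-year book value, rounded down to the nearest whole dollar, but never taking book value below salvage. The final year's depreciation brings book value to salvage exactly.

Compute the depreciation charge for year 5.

$18,926

Depreciable base = $231,612 − $18,400 = $213,212.
Year 1: ⌊$231,612 × 150%/8⌋ = $43,427. Book value $188,185.
Year 2: ⌊$188,185 × 150%/8⌋ = $35,284. Book value $152,901.
Year 3: ⌊$152,901 × 150%/8⌋ = $28,668. Book value $124,233.
Year 4: ⌊$124,233 × 150%/8⌋ = $23,293. Book value $100,940.
Year 5: ⌊$100,940 × 150%/8⌋ = $18,926. Book value $82,014.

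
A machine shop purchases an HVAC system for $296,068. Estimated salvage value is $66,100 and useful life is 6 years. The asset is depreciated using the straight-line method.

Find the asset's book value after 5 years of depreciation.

$104,428

Depreciable base = $296,068 − $66,100 = $229,968.
Annual expense = $229,968 / 6 = $38,328.
End of year 1: book value $257,740.
End of year 2: book value $219,412.
End of year 3: book value $181,084.
End of year 4: book value $142,756.
End of year 5: book value $104,428.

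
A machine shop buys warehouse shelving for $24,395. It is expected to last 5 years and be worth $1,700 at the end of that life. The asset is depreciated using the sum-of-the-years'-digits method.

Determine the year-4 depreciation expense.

$3,026

Depreciable base = $24,395 − $1,700 = $22,695.
Sum of the years' digits = 5+4+3+2+1 = 15.
Year 1: $22,695 × 5/15 = $7,565. Book value $16,830.
Year 2: $22,695 × 4/15 = $6,052. Book value $10,778.
Year 3: $22,695 × 3/15 = $4,539. Book value $6,239.
Year 4: $22,695 × 2/15 = $3,026. Book value $3,213.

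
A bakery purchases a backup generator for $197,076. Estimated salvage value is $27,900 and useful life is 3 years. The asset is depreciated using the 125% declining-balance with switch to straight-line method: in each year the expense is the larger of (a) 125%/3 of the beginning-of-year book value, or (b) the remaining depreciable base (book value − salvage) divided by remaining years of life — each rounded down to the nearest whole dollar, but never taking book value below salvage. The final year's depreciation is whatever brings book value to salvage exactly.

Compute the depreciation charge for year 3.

$39,161

Depreciable base = $197,076 − $27,900 = $169,176.
Year 1: DB = ⌊$197,076 × 125%/3⌋ = $82,115; SL = ⌊$169,176/3⌋ = $56,392 → take DB $82,115. Book value $114,961.
Year 2: DB = ⌊$114,961 × 125%/3⌋ = $47,900; SL = ⌊$87,061/2⌋ = $43,530 → take DB $47,900. Book value $67,061.
Year 3 (final): $67,061 − $27,900 = $39,161. Book value $27,900.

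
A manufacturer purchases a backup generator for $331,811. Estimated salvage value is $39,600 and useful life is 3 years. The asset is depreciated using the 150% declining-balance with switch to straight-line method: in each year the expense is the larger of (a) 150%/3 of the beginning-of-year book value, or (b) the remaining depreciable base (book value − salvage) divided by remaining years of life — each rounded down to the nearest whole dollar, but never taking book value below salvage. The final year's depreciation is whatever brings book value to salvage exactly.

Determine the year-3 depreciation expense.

Depreciable base = $331,811 − $39,600 = $292,211.
Year 1: DB = ⌊$331,811 × 150%/3⌋ = $165,905; SL = ⌊$292,211/3⌋ = $97,403 → take DB $165,905. Book value $165,906.
Year 2: DB = ⌊$165,906 × 150%/3⌋ = $82,953; SL = ⌊$126,306/2⌋ = $63,153 → take DB $82,953. Book value $82,953.
Year 3 (final): $82,953 − $39,600 = $43,353. Book value $39,600.

$43,353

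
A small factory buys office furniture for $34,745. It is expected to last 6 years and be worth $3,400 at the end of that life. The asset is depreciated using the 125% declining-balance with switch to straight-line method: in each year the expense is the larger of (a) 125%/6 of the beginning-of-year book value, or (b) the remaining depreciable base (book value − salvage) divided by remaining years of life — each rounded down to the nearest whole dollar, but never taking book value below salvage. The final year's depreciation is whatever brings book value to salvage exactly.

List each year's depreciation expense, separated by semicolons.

Depreciable base = $34,745 − $3,400 = $31,345.
Year 1: DB = ⌊$34,745 × 125%/6⌋ = $7,238; SL = ⌊$31,345/6⌋ = $5,224 → take DB $7,238. Book value $27,507.
Year 2: DB = ⌊$27,507 × 125%/6⌋ = $5,730; SL = ⌊$24,107/5⌋ = $4,821 → take DB $5,730. Book value $21,777.
Year 3: DB = ⌊$21,777 × 125%/6⌋ = $4,536; SL = ⌊$18,377/4⌋ = $4,594 → take SL $4,594. Book value $17,183.
Year 4: DB = ⌊$17,183 × 125%/6⌋ = $3,579; SL = ⌊$13,783/3⌋ = $4,594 → take SL $4,594. Book value $12,589.
Year 5: DB = ⌊$12,589 × 125%/6⌋ = $2,622; SL = ⌊$9,189/2⌋ = $4,594 → take SL $4,594. Book value $7,995.
Year 6 (final): $7,995 − $3,400 = $4,595. Book value $3,400.

$7,238; $5,730; $4,594; $4,594; $4,594; $4,595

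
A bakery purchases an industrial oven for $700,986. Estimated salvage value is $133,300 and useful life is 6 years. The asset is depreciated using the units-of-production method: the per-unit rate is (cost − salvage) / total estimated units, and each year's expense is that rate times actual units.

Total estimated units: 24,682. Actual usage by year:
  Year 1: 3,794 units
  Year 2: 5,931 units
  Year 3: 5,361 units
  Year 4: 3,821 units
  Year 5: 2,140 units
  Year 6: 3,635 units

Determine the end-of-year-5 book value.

Depreciable base = $700,986 − $133,300 = $567,686.
Rate = $567,686 / 24,682 units = $23 per unit.
Year 1: 3,794 × $23 = $87,262. Book value $613,724.
Year 2: 5,931 × $23 = $136,413. Book value $477,311.
Year 3: 5,361 × $23 = $123,303. Book value $354,008.
Year 4: 3,821 × $23 = $87,883. Book value $266,125.
Year 5: 2,140 × $23 = $49,220. Book value $216,905.

$216,905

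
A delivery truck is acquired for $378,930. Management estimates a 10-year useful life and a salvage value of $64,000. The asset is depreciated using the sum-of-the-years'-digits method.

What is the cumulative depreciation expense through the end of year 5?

$229,040

Depreciable base = $378,930 − $64,000 = $314,930.
Sum of the years' digits = 10+9+8+7+6+5+4+3+2+1 = 55.
Year 1: $314,930 × 10/55 = $57,260. Book value $321,670.
Year 2: $314,930 × 9/55 = $51,534. Book value $270,136.
Year 3: $314,930 × 8/55 = $45,808. Book value $224,328.
Year 4: $314,930 × 7/55 = $40,082. Book value $184,246.
Year 5: $314,930 × 6/55 = $34,356. Book value $149,890.
Accumulated through year 5 = $378,930 − $149,890 = $229,040.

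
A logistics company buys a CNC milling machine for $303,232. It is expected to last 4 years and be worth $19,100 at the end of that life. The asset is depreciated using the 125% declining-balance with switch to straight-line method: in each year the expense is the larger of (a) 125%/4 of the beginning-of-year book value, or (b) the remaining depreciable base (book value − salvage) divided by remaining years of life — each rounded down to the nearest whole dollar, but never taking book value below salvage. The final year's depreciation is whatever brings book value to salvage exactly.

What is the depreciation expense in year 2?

Depreciable base = $303,232 − $19,100 = $284,132.
Year 1: DB = ⌊$303,232 × 125%/4⌋ = $94,760; SL = ⌊$284,132/4⌋ = $71,033 → take DB $94,760. Book value $208,472.
Year 2: DB = ⌊$208,472 × 125%/4⌋ = $65,147; SL = ⌊$189,372/3⌋ = $63,124 → take DB $65,147. Book value $143,325.

$65,147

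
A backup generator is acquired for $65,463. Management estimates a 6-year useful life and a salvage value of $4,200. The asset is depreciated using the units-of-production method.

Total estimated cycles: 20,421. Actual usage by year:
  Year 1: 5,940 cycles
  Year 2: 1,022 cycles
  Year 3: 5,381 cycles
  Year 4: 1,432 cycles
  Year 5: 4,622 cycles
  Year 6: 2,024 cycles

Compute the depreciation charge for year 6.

Depreciable base = $65,463 − $4,200 = $61,263.
Rate = $61,263 / 20,421 cycles = $3 per cycle.
Year 1: 5,940 × $3 = $17,820. Book value $47,643.
Year 2: 1,022 × $3 = $3,066. Book value $44,577.
Year 3: 5,381 × $3 = $16,143. Book value $28,434.
Year 4: 1,432 × $3 = $4,296. Book value $24,138.
Year 5: 4,622 × $3 = $13,866. Book value $10,272.
Year 6: 2,024 × $3 = $6,072. Book value $4,200.

$6,072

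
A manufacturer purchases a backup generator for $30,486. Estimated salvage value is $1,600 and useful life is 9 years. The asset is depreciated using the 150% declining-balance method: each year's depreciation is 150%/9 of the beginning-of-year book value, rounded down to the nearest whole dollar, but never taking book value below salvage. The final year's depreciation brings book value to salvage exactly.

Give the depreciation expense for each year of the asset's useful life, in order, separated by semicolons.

$5,081; $4,234; $3,528; $2,940; $2,450; $2,042; $1,701; $1,418; $5,492

Depreciable base = $30,486 − $1,600 = $28,886.
Year 1: ⌊$30,486 × 150%/9⌋ = $5,081. Book value $25,405.
Year 2: ⌊$25,405 × 150%/9⌋ = $4,234. Book value $21,171.
Year 3: ⌊$21,171 × 150%/9⌋ = $3,528. Book value $17,643.
Year 4: ⌊$17,643 × 150%/9⌋ = $2,940. Book value $14,703.
Year 5: ⌊$14,703 × 150%/9⌋ = $2,450. Book value $12,253.
Year 6: ⌊$12,253 × 150%/9⌋ = $2,042. Book value $10,211.
Year 7: ⌊$10,211 × 150%/9⌋ = $1,701. Book value $8,510.
Year 8: ⌊$8,510 × 150%/9⌋ = $1,418. Book value $7,092.
Year 9 (final): $7,092 − $1,600 = $5,492. Book value $1,600.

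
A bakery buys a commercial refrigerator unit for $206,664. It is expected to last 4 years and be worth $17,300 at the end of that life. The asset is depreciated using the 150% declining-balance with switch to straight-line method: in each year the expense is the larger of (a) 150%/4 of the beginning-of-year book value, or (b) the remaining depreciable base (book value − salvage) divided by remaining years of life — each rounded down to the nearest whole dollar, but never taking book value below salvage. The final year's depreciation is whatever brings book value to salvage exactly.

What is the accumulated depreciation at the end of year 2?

Depreciable base = $206,664 − $17,300 = $189,364.
Year 1: DB = ⌊$206,664 × 150%/4⌋ = $77,499; SL = ⌊$189,364/4⌋ = $47,341 → take DB $77,499. Book value $129,165.
Year 2: DB = ⌊$129,165 × 150%/4⌋ = $48,436; SL = ⌊$111,865/3⌋ = $37,288 → take DB $48,436. Book value $80,729.
Accumulated through year 2 = $206,664 − $80,729 = $125,935.

$125,935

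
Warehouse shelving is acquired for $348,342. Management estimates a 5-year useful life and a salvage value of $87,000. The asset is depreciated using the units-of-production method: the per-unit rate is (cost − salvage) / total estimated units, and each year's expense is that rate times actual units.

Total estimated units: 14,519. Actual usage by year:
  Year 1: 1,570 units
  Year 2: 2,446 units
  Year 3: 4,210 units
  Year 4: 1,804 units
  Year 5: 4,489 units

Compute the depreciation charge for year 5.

$80,802

Depreciable base = $348,342 − $87,000 = $261,342.
Rate = $261,342 / 14,519 units = $18 per unit.
Year 1: 1,570 × $18 = $28,260. Book value $320,082.
Year 2: 2,446 × $18 = $44,028. Book value $276,054.
Year 3: 4,210 × $18 = $75,780. Book value $200,274.
Year 4: 1,804 × $18 = $32,472. Book value $167,802.
Year 5: 4,489 × $18 = $80,802. Book value $87,000.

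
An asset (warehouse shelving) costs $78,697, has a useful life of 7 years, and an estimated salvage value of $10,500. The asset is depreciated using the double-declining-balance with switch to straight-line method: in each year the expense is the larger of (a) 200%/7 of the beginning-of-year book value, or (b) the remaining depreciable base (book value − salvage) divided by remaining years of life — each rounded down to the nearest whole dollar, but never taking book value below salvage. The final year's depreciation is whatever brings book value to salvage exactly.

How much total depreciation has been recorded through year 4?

$58,210

Depreciable base = $78,697 − $10,500 = $68,197.
Year 1: DB = ⌊$78,697 × 200%/7⌋ = $22,484; SL = ⌊$68,197/7⌋ = $9,742 → take DB $22,484. Book value $56,213.
Year 2: DB = ⌊$56,213 × 200%/7⌋ = $16,060; SL = ⌊$45,713/6⌋ = $7,618 → take DB $16,060. Book value $40,153.
Year 3: DB = ⌊$40,153 × 200%/7⌋ = $11,472; SL = ⌊$29,653/5⌋ = $5,930 → take DB $11,472. Book value $28,681.
Year 4: DB = ⌊$28,681 × 200%/7⌋ = $8,194; SL = ⌊$18,181/4⌋ = $4,545 → take DB $8,194. Book value $20,487.
Accumulated through year 4 = $78,697 − $20,487 = $58,210.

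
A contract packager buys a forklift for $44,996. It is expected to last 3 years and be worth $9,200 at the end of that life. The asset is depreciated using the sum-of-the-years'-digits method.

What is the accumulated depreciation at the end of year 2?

$29,830

Depreciable base = $44,996 − $9,200 = $35,796.
Sum of the years' digits = 3+2+1 = 6.
Year 1: $35,796 × 3/6 = $17,898. Book value $27,098.
Year 2: $35,796 × 2/6 = $11,932. Book value $15,166.
Accumulated through year 2 = $44,996 − $15,166 = $29,830.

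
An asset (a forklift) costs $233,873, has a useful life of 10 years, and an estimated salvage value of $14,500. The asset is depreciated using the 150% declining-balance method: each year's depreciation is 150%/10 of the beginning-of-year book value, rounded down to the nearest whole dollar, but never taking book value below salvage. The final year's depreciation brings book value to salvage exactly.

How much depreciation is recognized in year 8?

Depreciable base = $233,873 − $14,500 = $219,373.
Year 1: ⌊$233,873 × 150%/10⌋ = $35,080. Book value $198,793.
Year 2: ⌊$198,793 × 150%/10⌋ = $29,818. Book value $168,975.
Year 3: ⌊$168,975 × 150%/10⌋ = $25,346. Book value $143,629.
Year 4: ⌊$143,629 × 150%/10⌋ = $21,544. Book value $122,085.
Year 5: ⌊$122,085 × 150%/10⌋ = $18,312. Book value $103,773.
Year 6: ⌊$103,773 × 150%/10⌋ = $15,565. Book value $88,208.
Year 7: ⌊$88,208 × 150%/10⌋ = $13,231. Book value $74,977.
Year 8: ⌊$74,977 × 150%/10⌋ = $11,246. Book value $63,731.

$11,246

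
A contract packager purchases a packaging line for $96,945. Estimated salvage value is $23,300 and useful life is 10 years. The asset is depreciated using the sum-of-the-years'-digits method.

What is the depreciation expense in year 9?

$2,678

Depreciable base = $96,945 − $23,300 = $73,645.
Sum of the years' digits = 10+9+8+7+6+5+4+3+2+1 = 55.
Year 1: $73,645 × 10/55 = $13,390. Book value $83,555.
Year 2: $73,645 × 9/55 = $12,051. Book value $71,504.
Year 3: $73,645 × 8/55 = $10,712. Book value $60,792.
Year 4: $73,645 × 7/55 = $9,373. Book value $51,419.
Year 5: $73,645 × 6/55 = $8,034. Book value $43,385.
Year 6: $73,645 × 5/55 = $6,695. Book value $36,690.
Year 7: $73,645 × 4/55 = $5,356. Book value $31,334.
Year 8: $73,645 × 3/55 = $4,017. Book value $27,317.
Year 9: $73,645 × 2/55 = $2,678. Book value $24,639.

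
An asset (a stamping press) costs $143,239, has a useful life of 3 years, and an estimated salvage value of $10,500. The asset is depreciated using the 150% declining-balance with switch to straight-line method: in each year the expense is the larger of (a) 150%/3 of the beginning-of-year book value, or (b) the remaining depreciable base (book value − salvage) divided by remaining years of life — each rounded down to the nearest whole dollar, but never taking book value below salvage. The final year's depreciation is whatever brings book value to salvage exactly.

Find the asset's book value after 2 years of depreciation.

Depreciable base = $143,239 − $10,500 = $132,739.
Year 1: DB = ⌊$143,239 × 150%/3⌋ = $71,619; SL = ⌊$132,739/3⌋ = $44,246 → take DB $71,619. Book value $71,620.
Year 2: DB = ⌊$71,620 × 150%/3⌋ = $35,810; SL = ⌊$61,120/2⌋ = $30,560 → take DB $35,810. Book value $35,810.

$35,810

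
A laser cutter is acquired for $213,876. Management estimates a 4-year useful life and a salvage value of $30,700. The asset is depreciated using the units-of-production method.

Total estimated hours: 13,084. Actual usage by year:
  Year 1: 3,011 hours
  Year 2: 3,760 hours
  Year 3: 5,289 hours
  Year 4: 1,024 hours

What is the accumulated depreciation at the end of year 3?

$168,840

Depreciable base = $213,876 − $30,700 = $183,176.
Rate = $183,176 / 13,084 hours = $14 per hour.
Year 1: 3,011 × $14 = $42,154. Book value $171,722.
Year 2: 3,760 × $14 = $52,640. Book value $119,082.
Year 3: 5,289 × $14 = $74,046. Book value $45,036.
Accumulated through year 3 = $213,876 − $45,036 = $168,840.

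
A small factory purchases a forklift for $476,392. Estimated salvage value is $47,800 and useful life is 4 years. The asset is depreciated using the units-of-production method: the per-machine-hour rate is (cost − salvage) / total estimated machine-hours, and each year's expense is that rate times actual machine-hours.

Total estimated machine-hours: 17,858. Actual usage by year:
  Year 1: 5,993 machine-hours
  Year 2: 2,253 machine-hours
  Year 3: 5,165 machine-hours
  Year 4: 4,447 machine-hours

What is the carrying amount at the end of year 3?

$154,528

Depreciable base = $476,392 − $47,800 = $428,592.
Rate = $428,592 / 17,858 machine-hours = $24 per machine-hour.
Year 1: 5,993 × $24 = $143,832. Book value $332,560.
Year 2: 2,253 × $24 = $54,072. Book value $278,488.
Year 3: 5,165 × $24 = $123,960. Book value $154,528.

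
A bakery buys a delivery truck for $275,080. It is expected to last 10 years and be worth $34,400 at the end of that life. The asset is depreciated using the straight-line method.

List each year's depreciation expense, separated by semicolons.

Depreciable base = $275,080 − $34,400 = $240,680.
Annual expense = $240,680 / 10 = $24,068.
End of year 1: book value $251,012.
End of year 2: book value $226,944.
End of year 3: book value $202,876.
End of year 4: book value $178,808.
End of year 5: book value $154,740.
End of year 6: book value $130,672.
End of year 7: book value $106,604.
End of year 8: book value $82,536.
End of year 9: book value $58,468.
End of year 10: book value $34,400.

$24,068; $24,068; $24,068; $24,068; $24,068; $24,068; $24,068; $24,068; $24,068; $24,068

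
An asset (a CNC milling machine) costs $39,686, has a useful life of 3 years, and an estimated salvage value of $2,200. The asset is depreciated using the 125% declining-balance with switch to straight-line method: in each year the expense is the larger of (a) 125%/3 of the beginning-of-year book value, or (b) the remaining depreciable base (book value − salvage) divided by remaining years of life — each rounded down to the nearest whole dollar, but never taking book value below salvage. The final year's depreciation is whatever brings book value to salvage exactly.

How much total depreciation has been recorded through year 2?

Depreciable base = $39,686 − $2,200 = $37,486.
Year 1: DB = ⌊$39,686 × 125%/3⌋ = $16,535; SL = ⌊$37,486/3⌋ = $12,495 → take DB $16,535. Book value $23,151.
Year 2: DB = ⌊$23,151 × 125%/3⌋ = $9,646; SL = ⌊$20,951/2⌋ = $10,475 → take SL $10,475. Book value $12,676.
Accumulated through year 2 = $39,686 − $12,676 = $27,010.

$27,010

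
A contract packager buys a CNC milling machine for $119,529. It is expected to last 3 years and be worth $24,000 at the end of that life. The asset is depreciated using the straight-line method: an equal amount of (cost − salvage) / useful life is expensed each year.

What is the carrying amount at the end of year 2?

Depreciable base = $119,529 − $24,000 = $95,529.
Annual expense = $95,529 / 3 = $31,843.
End of year 1: book value $87,686.
End of year 2: book value $55,843.

$55,843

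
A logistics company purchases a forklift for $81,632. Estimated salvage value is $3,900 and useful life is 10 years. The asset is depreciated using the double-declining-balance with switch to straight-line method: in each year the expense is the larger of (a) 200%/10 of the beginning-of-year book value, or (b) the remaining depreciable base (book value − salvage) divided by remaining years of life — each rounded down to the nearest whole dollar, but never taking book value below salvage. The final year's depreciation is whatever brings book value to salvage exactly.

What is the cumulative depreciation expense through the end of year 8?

$68,982

Depreciable base = $81,632 − $3,900 = $77,732.
Year 1: DB = ⌊$81,632 × 200%/10⌋ = $16,326; SL = ⌊$77,732/10⌋ = $7,773 → take DB $16,326. Book value $65,306.
Year 2: DB = ⌊$65,306 × 200%/10⌋ = $13,061; SL = ⌊$61,406/9⌋ = $6,822 → take DB $13,061. Book value $52,245.
Year 3: DB = ⌊$52,245 × 200%/10⌋ = $10,449; SL = ⌊$48,345/8⌋ = $6,043 → take DB $10,449. Book value $41,796.
Year 4: DB = ⌊$41,796 × 200%/10⌋ = $8,359; SL = ⌊$37,896/7⌋ = $5,413 → take DB $8,359. Book value $33,437.
Year 5: DB = ⌊$33,437 × 200%/10⌋ = $6,687; SL = ⌊$29,537/6⌋ = $4,922 → take DB $6,687. Book value $26,750.
Year 6: DB = ⌊$26,750 × 200%/10⌋ = $5,350; SL = ⌊$22,850/5⌋ = $4,570 → take DB $5,350. Book value $21,400.
Year 7: DB = ⌊$21,400 × 200%/10⌋ = $4,280; SL = ⌊$17,500/4⌋ = $4,375 → take SL $4,375. Book value $17,025.
Year 8: DB = ⌊$17,025 × 200%/10⌋ = $3,405; SL = ⌊$13,125/3⌋ = $4,375 → take SL $4,375. Book value $12,650.
Accumulated through year 8 = $81,632 − $12,650 = $68,982.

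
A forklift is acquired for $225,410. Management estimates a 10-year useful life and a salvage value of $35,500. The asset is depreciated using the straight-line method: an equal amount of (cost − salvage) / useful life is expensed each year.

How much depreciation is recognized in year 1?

$18,991

Depreciable base = $225,410 − $35,500 = $189,910.
Annual expense = $189,910 / 10 = $18,991.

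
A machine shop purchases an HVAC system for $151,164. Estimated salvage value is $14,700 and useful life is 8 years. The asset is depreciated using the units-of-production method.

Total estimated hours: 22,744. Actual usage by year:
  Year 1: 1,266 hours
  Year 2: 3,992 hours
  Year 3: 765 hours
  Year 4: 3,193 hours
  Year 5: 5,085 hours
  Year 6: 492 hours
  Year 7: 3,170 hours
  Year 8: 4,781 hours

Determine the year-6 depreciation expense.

$2,952

Depreciable base = $151,164 − $14,700 = $136,464.
Rate = $136,464 / 22,744 hours = $6 per hour.
Year 1: 1,266 × $6 = $7,596. Book value $143,568.
Year 2: 3,992 × $6 = $23,952. Book value $119,616.
Year 3: 765 × $6 = $4,590. Book value $115,026.
Year 4: 3,193 × $6 = $19,158. Book value $95,868.
Year 5: 5,085 × $6 = $30,510. Book value $65,358.
Year 6: 492 × $6 = $2,952. Book value $62,406.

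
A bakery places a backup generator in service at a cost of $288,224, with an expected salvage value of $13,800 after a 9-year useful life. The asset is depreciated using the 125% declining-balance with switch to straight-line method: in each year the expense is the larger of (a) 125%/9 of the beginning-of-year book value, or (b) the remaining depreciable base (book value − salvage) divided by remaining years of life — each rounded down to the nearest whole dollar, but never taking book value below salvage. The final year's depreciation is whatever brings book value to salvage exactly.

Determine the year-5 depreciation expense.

Depreciable base = $288,224 − $13,800 = $274,424.
Year 1: DB = ⌊$288,224 × 125%/9⌋ = $40,031; SL = ⌊$274,424/9⌋ = $30,491 → take DB $40,031. Book value $248,193.
Year 2: DB = ⌊$248,193 × 125%/9⌋ = $34,471; SL = ⌊$234,393/8⌋ = $29,299 → take DB $34,471. Book value $213,722.
Year 3: DB = ⌊$213,722 × 125%/9⌋ = $29,683; SL = ⌊$199,922/7⌋ = $28,560 → take DB $29,683. Book value $184,039.
Year 4: DB = ⌊$184,039 × 125%/9⌋ = $25,560; SL = ⌊$170,239/6⌋ = $28,373 → take SL $28,373. Book value $155,666.
Year 5: DB = ⌊$155,666 × 125%/9⌋ = $21,620; SL = ⌊$141,866/5⌋ = $28,373 → take SL $28,373. Book value $127,293.

$28,373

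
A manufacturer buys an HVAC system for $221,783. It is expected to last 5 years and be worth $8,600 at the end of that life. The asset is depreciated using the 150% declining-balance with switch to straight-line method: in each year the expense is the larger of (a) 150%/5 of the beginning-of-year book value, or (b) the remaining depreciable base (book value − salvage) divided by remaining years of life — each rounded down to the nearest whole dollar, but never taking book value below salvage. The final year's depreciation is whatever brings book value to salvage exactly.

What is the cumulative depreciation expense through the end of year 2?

Depreciable base = $221,783 − $8,600 = $213,183.
Year 1: DB = ⌊$221,783 × 150%/5⌋ = $66,534; SL = ⌊$213,183/5⌋ = $42,636 → take DB $66,534. Book value $155,249.
Year 2: DB = ⌊$155,249 × 150%/5⌋ = $46,574; SL = ⌊$146,649/4⌋ = $36,662 → take DB $46,574. Book value $108,675.
Accumulated through year 2 = $221,783 − $108,675 = $113,108.

$113,108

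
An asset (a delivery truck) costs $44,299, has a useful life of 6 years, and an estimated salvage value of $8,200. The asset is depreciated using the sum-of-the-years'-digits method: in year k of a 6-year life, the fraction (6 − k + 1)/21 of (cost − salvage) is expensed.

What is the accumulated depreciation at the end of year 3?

$25,785

Depreciable base = $44,299 − $8,200 = $36,099.
Sum of the years' digits = 6+5+4+3+2+1 = 21.
Year 1: $36,099 × 6/21 = $10,314. Book value $33,985.
Year 2: $36,099 × 5/21 = $8,595. Book value $25,390.
Year 3: $36,099 × 4/21 = $6,876. Book value $18,514.
Accumulated through year 3 = $44,299 − $18,514 = $25,785.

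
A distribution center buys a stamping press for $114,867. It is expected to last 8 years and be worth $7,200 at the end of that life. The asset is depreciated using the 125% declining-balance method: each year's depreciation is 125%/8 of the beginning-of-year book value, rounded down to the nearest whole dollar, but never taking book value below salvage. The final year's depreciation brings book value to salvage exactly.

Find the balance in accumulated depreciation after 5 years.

Depreciable base = $114,867 − $7,200 = $107,667.
Year 1: ⌊$114,867 × 125%/8⌋ = $17,947. Book value $96,920.
Year 2: ⌊$96,920 × 125%/8⌋ = $15,143. Book value $81,777.
Year 3: ⌊$81,777 × 125%/8⌋ = $12,777. Book value $69,000.
Year 4: ⌊$69,000 × 125%/8⌋ = $10,781. Book value $58,219.
Year 5: ⌊$58,219 × 125%/8⌋ = $9,096. Book value $49,123.
Accumulated through year 5 = $114,867 − $49,123 = $65,744.

$65,744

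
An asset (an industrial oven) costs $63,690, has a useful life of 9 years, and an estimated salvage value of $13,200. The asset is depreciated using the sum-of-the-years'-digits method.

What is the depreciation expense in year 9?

$1,122

Depreciable base = $63,690 − $13,200 = $50,490.
Sum of the years' digits = 9+8+7+6+5+4+3+2+1 = 45.
Year 1: $50,490 × 9/45 = $10,098. Book value $53,592.
Year 2: $50,490 × 8/45 = $8,976. Book value $44,616.
Year 3: $50,490 × 7/45 = $7,854. Book value $36,762.
Year 4: $50,490 × 6/45 = $6,732. Book value $30,030.
Year 5: $50,490 × 5/45 = $5,610. Book value $24,420.
Year 6: $50,490 × 4/45 = $4,488. Book value $19,932.
Year 7: $50,490 × 3/45 = $3,366. Book value $16,566.
Year 8: $50,490 × 2/45 = $2,244. Book value $14,322.
Year 9: $50,490 × 1/45 = $1,122. Book value $13,200.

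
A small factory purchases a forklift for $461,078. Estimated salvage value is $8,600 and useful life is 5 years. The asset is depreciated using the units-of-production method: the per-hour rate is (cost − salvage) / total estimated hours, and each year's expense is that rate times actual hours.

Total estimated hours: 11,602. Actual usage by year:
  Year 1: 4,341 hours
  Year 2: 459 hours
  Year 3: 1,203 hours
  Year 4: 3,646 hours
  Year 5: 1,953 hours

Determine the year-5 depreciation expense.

$76,167

Depreciable base = $461,078 − $8,600 = $452,478.
Rate = $452,478 / 11,602 hours = $39 per hour.
Year 1: 4,341 × $39 = $169,299. Book value $291,779.
Year 2: 459 × $39 = $17,901. Book value $273,878.
Year 3: 1,203 × $39 = $46,917. Book value $226,961.
Year 4: 3,646 × $39 = $142,194. Book value $84,767.
Year 5: 1,953 × $39 = $76,167. Book value $8,600.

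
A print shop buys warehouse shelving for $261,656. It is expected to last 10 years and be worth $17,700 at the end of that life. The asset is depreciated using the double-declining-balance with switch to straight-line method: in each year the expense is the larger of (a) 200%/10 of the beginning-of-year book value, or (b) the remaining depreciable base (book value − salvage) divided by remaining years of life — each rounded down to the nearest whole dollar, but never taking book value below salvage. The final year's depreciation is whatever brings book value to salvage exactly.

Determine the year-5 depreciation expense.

Depreciable base = $261,656 − $17,700 = $243,956.
Year 1: DB = ⌊$261,656 × 200%/10⌋ = $52,331; SL = ⌊$243,956/10⌋ = $24,395 → take DB $52,331. Book value $209,325.
Year 2: DB = ⌊$209,325 × 200%/10⌋ = $41,865; SL = ⌊$191,625/9⌋ = $21,291 → take DB $41,865. Book value $167,460.
Year 3: DB = ⌊$167,460 × 200%/10⌋ = $33,492; SL = ⌊$149,760/8⌋ = $18,720 → take DB $33,492. Book value $133,968.
Year 4: DB = ⌊$133,968 × 200%/10⌋ = $26,793; SL = ⌊$116,268/7⌋ = $16,609 → take DB $26,793. Book value $107,175.
Year 5: DB = ⌊$107,175 × 200%/10⌋ = $21,435; SL = ⌊$89,475/6⌋ = $14,912 → take DB $21,435. Book value $85,740.

$21,435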